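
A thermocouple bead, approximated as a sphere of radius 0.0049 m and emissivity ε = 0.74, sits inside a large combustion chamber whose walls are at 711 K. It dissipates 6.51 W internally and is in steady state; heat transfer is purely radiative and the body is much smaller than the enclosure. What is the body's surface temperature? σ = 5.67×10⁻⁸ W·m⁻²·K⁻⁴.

For a small grey body in a large enclosure, net radiated power = εσA(T⁴ − T_w⁴).
Steady state: P = εσA(T⁴ − T_w⁴) with A = 4πr² = 3.017×10⁻⁴ m².
T⁴ = P/(εσA) + T_w⁴ = 6.51/(0.74·5.67×10⁻⁸·3.017×10⁻⁴) + (711)⁴
    = 5.142×10¹¹ + 2.556×10¹¹ = 7.698×10¹¹ K⁴.

T ≈ 937 K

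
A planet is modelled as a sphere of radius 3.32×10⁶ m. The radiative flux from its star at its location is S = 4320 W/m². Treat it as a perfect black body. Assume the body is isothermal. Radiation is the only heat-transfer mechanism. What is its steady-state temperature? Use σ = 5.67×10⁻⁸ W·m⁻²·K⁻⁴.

T ≈ 372 K

At equilibrium, absorbed power = emitted power.
Absorbing cross-section = πr² = 3.463×10¹³ m²; emitting surface = 4πr² = 1.385×10¹⁴ m² (ratio 4).
S·A_cross = εσ·A_surf·T⁴  ⇒  T⁴ = S/(4σ).
T⁴ = 1.00·4320/(4·5.67×10⁻⁸) = 1.905×10¹⁰ K⁴.
T = (1.905×10¹⁰)^(1/4).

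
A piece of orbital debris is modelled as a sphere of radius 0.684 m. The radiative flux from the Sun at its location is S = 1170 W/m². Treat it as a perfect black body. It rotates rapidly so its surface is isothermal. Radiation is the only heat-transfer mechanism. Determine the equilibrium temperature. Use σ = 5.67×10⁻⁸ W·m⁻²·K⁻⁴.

At equilibrium, absorbed power = emitted power.
Absorbing cross-section = πr² = 1.470 m²; emitting surface = 4πr² = 5.879 m² (ratio 4).
S·A_cross = εσ·A_surf·T⁴  ⇒  T⁴ = S/(4σ).
T⁴ = 1.00·1170/(4·5.67×10⁻⁸) = 5.159×10⁹ K⁴.
T = (5.159×10⁹)^(1/4).

T ≈ 268 K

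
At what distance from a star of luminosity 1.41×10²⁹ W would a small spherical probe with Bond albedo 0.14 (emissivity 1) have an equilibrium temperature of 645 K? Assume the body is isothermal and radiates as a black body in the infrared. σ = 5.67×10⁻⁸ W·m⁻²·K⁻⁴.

For an isothermal black-emitting sphere, (1−a)S·πr² = σ·4πr²·T⁴ ⇒ S = 4σT⁴/(1−a).
S = 4·5.67×10⁻⁸·(645)⁴/0.860 = 45640 W/m².
Flux falls as S = L/(4πd²), so d = √(L/(4πS)) = √(1.41×10²⁹/(4π·45640)).

d ≈ 4.96×10¹¹ m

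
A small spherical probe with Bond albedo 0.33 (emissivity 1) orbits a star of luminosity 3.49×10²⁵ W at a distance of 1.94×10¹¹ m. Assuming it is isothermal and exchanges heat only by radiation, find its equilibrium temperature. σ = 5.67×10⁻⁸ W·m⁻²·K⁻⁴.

First find the stellar flux at distance d: S = L/(4πd²) = 3.49×10²⁵/(4π·(1.94×10¹¹)²) = 73.79 W/m².
For an isothermal sphere, absorbed (1−a)S·πr² = emitted σ·4πr²·T⁴, so T⁴ = (1−a)S/(4σ).
T⁴ = 0.670·73.79/(4·5.67×10⁻⁸) = 2.180×10⁸ K⁴.

T ≈ 122 K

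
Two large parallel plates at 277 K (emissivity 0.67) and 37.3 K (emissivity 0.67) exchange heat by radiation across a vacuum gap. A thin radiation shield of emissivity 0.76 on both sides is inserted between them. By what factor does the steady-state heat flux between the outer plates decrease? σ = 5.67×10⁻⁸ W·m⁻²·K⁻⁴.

factor ≈ 1.82

Without shield: q₀ = σΔ(T⁴)/(1/ε₁+1/ε₂−1) with denominator 1.985.
With shield the two gaps are in series; the resistances add: (1/ε₁+1/ε_s−1)+(1/ε_s+1/ε₂−1) = 1.808+1.808 = 3.617.
Heat-flux ratio q₀/q = 3.617/1.985.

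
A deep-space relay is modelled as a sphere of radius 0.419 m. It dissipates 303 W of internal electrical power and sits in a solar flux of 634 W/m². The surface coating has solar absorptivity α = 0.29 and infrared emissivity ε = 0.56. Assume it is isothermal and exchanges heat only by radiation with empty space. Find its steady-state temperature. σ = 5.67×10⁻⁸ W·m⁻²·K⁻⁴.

T ≈ 276 K

At steady state, absorbed solar power + internal power = radiated power.
Absorbed: α·S·A_cross = 0.29·634·0.5515 = 101.4 W (cross-section πr²).
Total input = 101.4 + 303 = 404.4 W.
Radiated: εσ·A_surf·T⁴ with A_surf = 4πr² = 2.206 m².
T⁴ = 404.4/(0.56·5.67×10⁻⁸·2.206) = 5.773×10⁹ K⁴.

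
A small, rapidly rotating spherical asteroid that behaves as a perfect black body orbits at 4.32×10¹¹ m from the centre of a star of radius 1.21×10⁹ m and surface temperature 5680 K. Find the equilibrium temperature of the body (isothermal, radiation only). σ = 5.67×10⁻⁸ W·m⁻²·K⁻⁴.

T ≈ 213 K

The star's surface emits σT_*⁴; at distance d the flux is S = σT_*⁴(R_*/d)².
S = 5.67×10⁻⁸·(5680)⁴·(1.21×10⁹/4.32×10¹¹)² = 463.0 W/m².
For an isothermal sphere T⁴ = (1−a)S/(4σ) = 2.041×10⁹ K⁴.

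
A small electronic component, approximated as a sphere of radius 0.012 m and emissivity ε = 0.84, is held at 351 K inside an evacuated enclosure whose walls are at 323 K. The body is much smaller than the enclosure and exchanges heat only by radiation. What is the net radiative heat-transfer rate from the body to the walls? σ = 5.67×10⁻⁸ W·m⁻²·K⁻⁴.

P_net ≈ 0.370 W

For a small grey body in a large enclosure: P_net = εσA(T_body⁴ − T_wall⁴).
A = 4πr² = 0.001810 m²; T_body⁴ − T_wall⁴ = 1.518×10¹⁰ − 1.088×10¹⁰ = 4.294×10⁹ K⁴.
|P_net| = 0.84·5.67×10⁻⁸·0.001810·4.294×10⁹.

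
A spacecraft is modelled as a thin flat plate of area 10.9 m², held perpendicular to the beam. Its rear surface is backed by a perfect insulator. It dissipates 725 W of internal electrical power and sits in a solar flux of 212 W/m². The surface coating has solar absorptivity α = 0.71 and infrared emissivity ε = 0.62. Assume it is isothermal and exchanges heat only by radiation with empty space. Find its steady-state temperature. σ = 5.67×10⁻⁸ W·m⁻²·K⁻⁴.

At steady state, absorbed solar power + internal power = radiated power.
Absorbed: α·S·A_cross = 0.71·212·10.90 = 1641 W (cross-section A).
Total input = 1641 + 725 = 2366 W.
Radiated: εσ·A_surf·T⁴ with A_surf = A = 10.90 m².
T⁴ = 2366/(0.62·5.67×10⁻⁸·10.90) = 6.174×10⁹ K⁴.

T ≈ 280 K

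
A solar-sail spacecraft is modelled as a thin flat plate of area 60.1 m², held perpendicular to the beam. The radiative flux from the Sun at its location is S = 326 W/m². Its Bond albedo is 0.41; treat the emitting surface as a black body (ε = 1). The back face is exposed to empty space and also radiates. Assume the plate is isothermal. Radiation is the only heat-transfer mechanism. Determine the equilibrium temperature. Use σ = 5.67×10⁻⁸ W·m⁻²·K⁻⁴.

T ≈ 203 K

At equilibrium, absorbed power = emitted power.
Absorbing cross-section = A = 60.10 m²; emitting surface = 2A = 120.2 m² (ratio 2).
(1−a)S·A_cross = εσ·A_surf·T⁴  ⇒  T⁴ = (1−a)S/(2σ).
T⁴ = 0.590·326/(2·5.67×10⁻⁸) = 1.696×10⁹ K⁴.
T = (1.696×10⁹)^(1/4).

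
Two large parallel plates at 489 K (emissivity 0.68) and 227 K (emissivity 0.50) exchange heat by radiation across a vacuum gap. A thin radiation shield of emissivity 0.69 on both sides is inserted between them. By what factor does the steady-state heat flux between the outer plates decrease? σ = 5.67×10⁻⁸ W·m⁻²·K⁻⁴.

factor ≈ 1.77

Without shield: q₀ = σΔ(T⁴)/(1/ε₁+1/ε₂−1) with denominator 2.471.
With shield the two gaps are in series; the resistances add: (1/ε₁+1/ε_s−1)+(1/ε_s+1/ε₂−1) = 1.920+2.449 = 4.369.
Heat-flux ratio q₀/q = 4.369/2.471.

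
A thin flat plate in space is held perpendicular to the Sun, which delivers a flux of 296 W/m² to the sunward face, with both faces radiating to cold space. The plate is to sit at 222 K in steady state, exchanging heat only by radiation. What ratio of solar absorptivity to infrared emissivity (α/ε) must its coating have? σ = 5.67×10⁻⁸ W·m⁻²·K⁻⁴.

Balance: αS·A = εσ·2A·T⁴ ⇒ α/ε = 2σT⁴/S.
α/ε = 2·5.67×10⁻⁸·(222)⁴/296 = 2·5.67×10⁻⁸·2.429×10⁹/296.

α/ε ≈ 0.931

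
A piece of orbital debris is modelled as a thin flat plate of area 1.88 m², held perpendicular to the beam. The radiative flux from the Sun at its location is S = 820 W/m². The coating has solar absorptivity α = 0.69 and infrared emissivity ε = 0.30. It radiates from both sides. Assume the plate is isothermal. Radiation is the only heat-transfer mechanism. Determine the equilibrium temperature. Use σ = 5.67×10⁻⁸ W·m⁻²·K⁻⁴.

T ≈ 359 K

At equilibrium, absorbed power = emitted power.
Absorbing cross-section = A = 1.880 m²; emitting surface = 2A = 3.760 m² (ratio 2).
αS·A_cross = εσ·A_surf·T⁴  ⇒  T⁴ = αS/(ε·2σ).
T⁴ = 0.690·820/(0.30·2·5.67×10⁻⁸) = 1.663×10¹⁰ K⁴.
T = (1.663×10¹⁰)^(1/4).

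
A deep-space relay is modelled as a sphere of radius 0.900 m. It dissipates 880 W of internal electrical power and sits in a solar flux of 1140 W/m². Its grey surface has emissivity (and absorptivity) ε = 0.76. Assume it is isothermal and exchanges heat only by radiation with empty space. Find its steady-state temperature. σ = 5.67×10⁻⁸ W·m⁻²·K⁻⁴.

At steady state, absorbed solar power + internal power = radiated power.
Absorbed: α·S·A_cross = 0.76·1140·2.545 = 2205 W (cross-section πr²).
Total input = 2205 + 880 = 3085 W.
Radiated: εσ·A_surf·T⁴ with A_surf = 4πr² = 10.18 m².
T⁴ = 3085/(0.76·5.67×10⁻⁸·10.18) = 7.033×10⁹ K⁴.

T ≈ 290 K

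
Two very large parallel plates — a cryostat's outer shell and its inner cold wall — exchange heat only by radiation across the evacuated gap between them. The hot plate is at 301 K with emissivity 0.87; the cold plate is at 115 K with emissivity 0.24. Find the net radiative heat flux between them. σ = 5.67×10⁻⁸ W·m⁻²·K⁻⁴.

For two infinite grey parallel plates, q = σ(T₁⁴ − T₂⁴)/(1/ε₁ + 1/ε₂ − 1).
T₁⁴ − T₂⁴ = 8.209×10⁹ − 1.749×10⁸ = 8.034×10⁹ K⁴.
1/ε₁ + 1/ε₂ − 1 = 1.149 + 4.167 − 1 = 4.316.
q = 5.67×10⁻⁸ × 8.034×10⁹ / 4.316.

q ≈ 106 W/m²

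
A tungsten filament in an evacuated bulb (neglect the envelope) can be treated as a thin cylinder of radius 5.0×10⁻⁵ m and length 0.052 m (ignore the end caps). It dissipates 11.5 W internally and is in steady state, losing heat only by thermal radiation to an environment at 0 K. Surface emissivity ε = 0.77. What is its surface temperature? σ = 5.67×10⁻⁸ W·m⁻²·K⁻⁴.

Steady state: internal power = radiated power, P = εσA T⁴.
Radiating area A = 2πrL = 1.634×10⁻⁵ m².
T⁴ = P/(εσA) = 11.5/(0.77·5.67×10⁻⁸·1.634×10⁻⁵) = 1.612×10¹³ K⁴.
T = (1.612×10¹³)^(1/4).

T ≈ 2000 K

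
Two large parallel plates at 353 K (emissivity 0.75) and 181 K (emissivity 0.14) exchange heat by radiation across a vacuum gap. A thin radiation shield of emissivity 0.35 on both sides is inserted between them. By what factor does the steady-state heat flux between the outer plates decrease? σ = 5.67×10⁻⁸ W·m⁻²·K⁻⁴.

factor ≈ 1.63

Without shield: q₀ = σΔ(T⁴)/(1/ε₁+1/ε₂−1) with denominator 7.476.
With shield the two gaps are in series; the resistances add: (1/ε₁+1/ε_s−1)+(1/ε_s+1/ε₂−1) = 3.190+9.000 = 12.19.
Heat-flux ratio q₀/q = 12.19/7.476.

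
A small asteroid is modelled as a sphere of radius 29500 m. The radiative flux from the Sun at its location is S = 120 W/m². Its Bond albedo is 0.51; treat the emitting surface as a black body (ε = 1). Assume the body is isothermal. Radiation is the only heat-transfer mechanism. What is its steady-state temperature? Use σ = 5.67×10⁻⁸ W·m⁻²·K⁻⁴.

At equilibrium, absorbed power = emitted power.
Absorbing cross-section = πr² = 2.734×10⁹ m²; emitting surface = 4πr² = 1.094×10¹⁰ m² (ratio 4).
(1−a)S·A_cross = εσ·A_surf·T⁴  ⇒  T⁴ = (1−a)S/(4σ).
T⁴ = 0.490·120/(4·5.67×10⁻⁸) = 2.593×10⁸ K⁴.
T = (2.593×10⁸)^(1/4).

T ≈ 127 K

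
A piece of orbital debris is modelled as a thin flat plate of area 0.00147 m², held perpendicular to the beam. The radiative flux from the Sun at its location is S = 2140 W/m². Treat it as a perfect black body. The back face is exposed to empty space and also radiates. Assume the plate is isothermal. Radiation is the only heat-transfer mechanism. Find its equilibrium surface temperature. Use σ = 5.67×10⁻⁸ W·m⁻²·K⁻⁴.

T ≈ 371 K

At equilibrium, absorbed power = emitted power.
Absorbing cross-section = A = 0.001470 m²; emitting surface = 2A = 0.002940 m² (ratio 2).
S·A_cross = εσ·A_surf·T⁴  ⇒  T⁴ = S/(2σ).
T⁴ = 1.00·2140/(2·5.67×10⁻⁸) = 1.887×10¹⁰ K⁴.
T = (1.887×10¹⁰)^(1/4).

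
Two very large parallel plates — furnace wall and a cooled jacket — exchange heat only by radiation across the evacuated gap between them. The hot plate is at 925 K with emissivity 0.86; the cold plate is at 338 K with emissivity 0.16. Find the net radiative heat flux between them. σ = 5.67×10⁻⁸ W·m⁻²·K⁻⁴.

q ≈ 6360 W/m²

For two infinite grey parallel plates, q = σ(T₁⁴ − T₂⁴)/(1/ε₁ + 1/ε₂ − 1).
T₁⁴ − T₂⁴ = 7.321×10¹¹ − 1.305×10¹⁰ = 7.190×10¹¹ K⁴.
1/ε₁ + 1/ε₂ − 1 = 1.163 + 6.250 − 1 = 6.413.
q = 5.67×10⁻⁸ × 7.190×10¹¹ / 6.413.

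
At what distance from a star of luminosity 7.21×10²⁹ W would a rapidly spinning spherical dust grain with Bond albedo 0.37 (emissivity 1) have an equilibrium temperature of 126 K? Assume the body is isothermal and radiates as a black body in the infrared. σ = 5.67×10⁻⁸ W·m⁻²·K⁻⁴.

For an isothermal black-emitting sphere, (1−a)S·πr² = σ·4πr²·T⁴ ⇒ S = 4σT⁴/(1−a).
S = 4·5.67×10⁻⁸·(126)⁴/0.630 = 90.74 W/m².
Flux falls as S = L/(4πd²), so d = √(L/(4πS)) = √(7.21×10²⁹/(4π·90.74)).

d ≈ 2.51×10¹³ m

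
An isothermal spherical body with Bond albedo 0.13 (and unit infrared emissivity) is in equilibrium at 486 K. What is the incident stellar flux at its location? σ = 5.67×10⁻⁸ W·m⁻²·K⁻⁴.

(1−a)S·πr² = σ·4πr²·T⁴ ⇒ S = 4σT⁴/(1−a).
S = 4·5.67×10⁻⁸·5.579×10¹⁰/0.870.

S ≈ 14500 W/m²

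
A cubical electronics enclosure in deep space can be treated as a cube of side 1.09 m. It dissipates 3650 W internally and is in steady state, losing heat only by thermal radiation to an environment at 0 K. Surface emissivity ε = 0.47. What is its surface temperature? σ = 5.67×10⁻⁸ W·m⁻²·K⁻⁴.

T ≈ 372 K

Steady state: internal power = radiated power, P = εσA T⁴.
Radiating area A = 6L² = 7.129 m².
T⁴ = P/(εσA) = 3650/(0.47·5.67×10⁻⁸·7.129) = 1.921×10¹⁰ K⁴.
T = (1.921×10¹⁰)^(1/4).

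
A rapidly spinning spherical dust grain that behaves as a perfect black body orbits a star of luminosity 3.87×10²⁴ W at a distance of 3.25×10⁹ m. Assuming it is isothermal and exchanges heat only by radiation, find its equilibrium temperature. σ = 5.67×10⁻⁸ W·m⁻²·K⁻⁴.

T ≈ 599 K

First find the stellar flux at distance d: S = L/(4πd²) = 3.87×10²⁴/(4π·(3.25×10⁹)²) = 29160 W/m².
For an isothermal sphere, absorbed (1−a)S·πr² = emitted σ·4πr²·T⁴, so T⁴ = (1−a)S/(4σ).
T⁴ = 1.00·29160/(4·5.67×10⁻⁸) = 1.286×10¹¹ K⁴.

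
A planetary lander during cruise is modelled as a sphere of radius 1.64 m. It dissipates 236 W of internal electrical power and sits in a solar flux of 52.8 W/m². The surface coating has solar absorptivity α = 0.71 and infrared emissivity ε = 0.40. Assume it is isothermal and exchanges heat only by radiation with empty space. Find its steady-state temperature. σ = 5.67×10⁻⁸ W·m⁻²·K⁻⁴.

At steady state, absorbed solar power + internal power = radiated power.
Absorbed: α·S·A_cross = 0.71·52.8·8.450 = 316.8 W (cross-section πr²).
Total input = 316.8 + 236 = 552.8 W.
Radiated: εσ·A_surf·T⁴ with A_surf = 4πr² = 33.80 m².
T⁴ = 552.8/(0.40·5.67×10⁻⁸·33.80) = 7.211×10⁸ K⁴.

T ≈ 164 K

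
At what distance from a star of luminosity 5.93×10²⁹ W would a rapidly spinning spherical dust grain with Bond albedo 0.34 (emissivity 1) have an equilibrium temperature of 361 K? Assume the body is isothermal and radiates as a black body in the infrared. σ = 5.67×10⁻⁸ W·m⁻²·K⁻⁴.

For an isothermal black-emitting sphere, (1−a)S·πr² = σ·4πr²·T⁴ ⇒ S = 4σT⁴/(1−a).
S = 4·5.67×10⁻⁸·(361)⁴/0.660 = 5836 W/m².
Flux falls as S = L/(4πd²), so d = √(L/(4πS)) = √(5.93×10²⁹/(4π·5836)).

d ≈ 2.84×10¹² m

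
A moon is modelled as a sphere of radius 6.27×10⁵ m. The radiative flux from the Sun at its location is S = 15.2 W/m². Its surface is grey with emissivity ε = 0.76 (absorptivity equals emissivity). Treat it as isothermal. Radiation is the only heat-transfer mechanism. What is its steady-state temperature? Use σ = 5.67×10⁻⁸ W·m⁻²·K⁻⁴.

T ≈ 90.5 K

At equilibrium, absorbed power = emitted power.
Absorbing cross-section = πr² = 1.235×10¹² m²; emitting surface = 4πr² = 4.940×10¹² m² (ratio 4).
εS·A_cross = εσ·A_surf·T⁴  ⇒  T⁴ = S/(4σ)   (ε cancels).
T⁴ = 15.2/(4·5.67×10⁻⁸) = 6.702×10⁷ K⁴.
T = (6.702×10⁷)^(1/4).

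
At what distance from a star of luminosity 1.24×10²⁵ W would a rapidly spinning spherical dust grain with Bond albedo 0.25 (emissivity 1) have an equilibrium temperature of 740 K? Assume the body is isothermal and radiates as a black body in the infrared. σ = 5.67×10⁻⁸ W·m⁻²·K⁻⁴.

d ≈ 3.30×10⁹ m

For an isothermal black-emitting sphere, (1−a)S·πr² = σ·4πr²·T⁴ ⇒ S = 4σT⁴/(1−a).
S = 4·5.67×10⁻⁸·(740)⁴/0.750 = 90680 W/m².
Flux falls as S = L/(4πd²), so d = √(L/(4πS)) = √(1.24×10²⁵/(4π·90680)).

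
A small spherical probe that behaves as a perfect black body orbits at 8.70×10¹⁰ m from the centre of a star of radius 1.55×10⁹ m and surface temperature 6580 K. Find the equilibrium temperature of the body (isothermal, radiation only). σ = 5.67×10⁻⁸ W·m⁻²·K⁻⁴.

The star's surface emits σT_*⁴; at distance d the flux is S = σT_*⁴(R_*/d)².
S = 5.67×10⁻⁸·(6580)⁴·(1.55×10⁹/8.70×10¹⁰)² = 33740 W/m².
For an isothermal sphere T⁴ = (1−a)S/(4σ) = 1.488×10¹¹ K⁴.

T ≈ 621 K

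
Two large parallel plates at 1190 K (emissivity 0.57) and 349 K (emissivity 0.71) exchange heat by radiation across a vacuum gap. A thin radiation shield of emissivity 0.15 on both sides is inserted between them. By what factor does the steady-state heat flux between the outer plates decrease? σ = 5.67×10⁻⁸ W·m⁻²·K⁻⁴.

factor ≈ 6.70

Without shield: q₀ = σΔ(T⁴)/(1/ε₁+1/ε₂−1) with denominator 2.163.
With shield the two gaps are in series; the resistances add: (1/ε₁+1/ε_s−1)+(1/ε_s+1/ε₂−1) = 7.421+7.075 = 14.50.
Heat-flux ratio q₀/q = 14.50/2.163.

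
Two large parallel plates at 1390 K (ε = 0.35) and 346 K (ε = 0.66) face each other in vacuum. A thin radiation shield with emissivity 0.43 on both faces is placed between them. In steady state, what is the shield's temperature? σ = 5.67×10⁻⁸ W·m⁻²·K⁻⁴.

T_s ≈ 1110 K

In steady state the net flux on the hot side equals that on the cold side.
σ(T₁⁴−T_s⁴)/D₁ = σ(T_s⁴−T₂⁴)/D₂, with D₁ = 1/ε₁+1/ε_s−1 = 4.183, D₂ = 1/ε_s+1/ε₂−1 = 2.841.
Solve for T_s⁴: T_s⁴ = (D₂·T₁⁴ + D₁·T₂⁴)/(D₁+D₂) = 1.518×10¹² K⁴.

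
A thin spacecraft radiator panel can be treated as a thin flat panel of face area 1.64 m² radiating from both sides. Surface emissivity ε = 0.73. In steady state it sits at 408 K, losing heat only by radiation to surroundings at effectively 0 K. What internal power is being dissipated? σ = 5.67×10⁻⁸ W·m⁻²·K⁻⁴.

P ≈ 3760 W

Steady state: P = εσA T⁴.
A = 2·1.64 = 3.280 m²; T⁴ = (408)⁴ = 2.771×10¹⁰ K⁴.
P = 0.73 × 5.67×10⁻⁸ × 3.280 × 2.771×10¹⁰.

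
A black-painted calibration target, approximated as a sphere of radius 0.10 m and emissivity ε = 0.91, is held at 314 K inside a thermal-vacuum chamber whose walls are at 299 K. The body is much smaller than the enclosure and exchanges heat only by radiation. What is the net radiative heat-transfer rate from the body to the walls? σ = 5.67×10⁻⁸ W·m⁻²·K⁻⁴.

For a small grey body in a large enclosure: P_net = εσA(T_body⁴ − T_wall⁴).
A = 4πr² = 0.1257 m²; T_body⁴ − T_wall⁴ = 9.721×10⁹ − 7.993×10⁹ = 1.729×10⁹ K⁴.
|P_net| = 0.91·5.67×10⁻⁸·0.1257·1.729×10⁹.

P_net ≈ 11.2 W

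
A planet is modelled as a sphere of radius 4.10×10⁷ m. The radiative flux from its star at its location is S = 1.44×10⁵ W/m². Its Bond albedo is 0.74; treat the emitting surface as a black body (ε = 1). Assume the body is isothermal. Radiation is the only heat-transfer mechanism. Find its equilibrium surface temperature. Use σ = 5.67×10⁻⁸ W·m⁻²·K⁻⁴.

At equilibrium, absorbed power = emitted power.
Absorbing cross-section = πr² = 5.281×10¹⁵ m²; emitting surface = 4πr² = 2.112×10¹⁶ m² (ratio 4).
(1−a)S·A_cross = εσ·A_surf·T⁴  ⇒  T⁴ = (1−a)S/(4σ).
T⁴ = 0.260·1.44×10⁵/(4·5.67×10⁻⁸) = 1.651×10¹¹ K⁴.
T = (1.651×10¹¹)^(1/4).

T ≈ 637 K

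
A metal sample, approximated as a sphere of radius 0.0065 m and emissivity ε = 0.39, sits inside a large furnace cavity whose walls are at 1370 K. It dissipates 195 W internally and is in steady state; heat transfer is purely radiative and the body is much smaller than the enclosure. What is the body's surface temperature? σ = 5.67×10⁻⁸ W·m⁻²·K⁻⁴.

T ≈ 2120 K

For a small grey body in a large enclosure, net radiated power = εσA(T⁴ − T_w⁴).
Steady state: P = εσA(T⁴ − T_w⁴) with A = 4πr² = 5.309×10⁻⁴ m².
T⁴ = P/(εσA) + T_w⁴ = 195/(0.39·5.67×10⁻⁸·5.309×10⁻⁴) + (1370)⁴
    = 1.661×10¹³ + 3.523×10¹² = 2.013×10¹³ K⁴.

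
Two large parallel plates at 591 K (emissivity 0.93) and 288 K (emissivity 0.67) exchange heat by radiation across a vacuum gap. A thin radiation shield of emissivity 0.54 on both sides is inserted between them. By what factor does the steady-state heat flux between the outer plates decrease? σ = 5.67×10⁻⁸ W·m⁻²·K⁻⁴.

Without shield: q₀ = σΔ(T⁴)/(1/ε₁+1/ε₂−1) with denominator 1.568.
With shield the two gaps are in series; the resistances add: (1/ε₁+1/ε_s−1)+(1/ε_s+1/ε₂−1) = 1.927+2.344 = 4.272.
Heat-flux ratio q₀/q = 4.272/1.568.

factor ≈ 2.72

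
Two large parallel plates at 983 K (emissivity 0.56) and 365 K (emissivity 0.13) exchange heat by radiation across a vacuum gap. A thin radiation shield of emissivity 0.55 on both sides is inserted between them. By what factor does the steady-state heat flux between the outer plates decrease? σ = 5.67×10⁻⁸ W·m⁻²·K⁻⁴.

factor ≈ 1.31

Without shield: q₀ = σΔ(T⁴)/(1/ε₁+1/ε₂−1) with denominator 8.478.
With shield the two gaps are in series; the resistances add: (1/ε₁+1/ε_s−1)+(1/ε_s+1/ε₂−1) = 2.604+8.510 = 11.11.
Heat-flux ratio q₀/q = 11.11/8.478.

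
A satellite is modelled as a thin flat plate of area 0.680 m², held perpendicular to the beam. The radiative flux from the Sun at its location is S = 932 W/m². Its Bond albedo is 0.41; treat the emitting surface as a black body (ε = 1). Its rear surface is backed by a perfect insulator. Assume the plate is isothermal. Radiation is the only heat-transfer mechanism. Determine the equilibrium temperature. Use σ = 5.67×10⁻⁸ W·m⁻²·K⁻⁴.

T ≈ 314 K

At equilibrium, absorbed power = emitted power.
Absorbing cross-section = A = 0.6800 m²; emitting surface = A = 0.6800 m² (ratio 1).
(1−a)S·A_cross = εσ·A_surf·T⁴  ⇒  T⁴ = (1−a)S/(1σ).
T⁴ = 0.590·932/(1·5.67×10⁻⁸) = 9.698×10⁹ K⁴.
T = (9.698×10⁹)^(1/4).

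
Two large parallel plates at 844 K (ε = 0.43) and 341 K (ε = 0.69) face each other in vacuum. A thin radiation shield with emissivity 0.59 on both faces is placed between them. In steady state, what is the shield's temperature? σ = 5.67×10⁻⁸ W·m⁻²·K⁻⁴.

In steady state the net flux on the hot side equals that on the cold side.
σ(T₁⁴−T_s⁴)/D₁ = σ(T_s⁴−T₂⁴)/D₂, with D₁ = 1/ε₁+1/ε_s−1 = 3.020, D₂ = 1/ε_s+1/ε₂−1 = 2.144.
Solve for T_s⁴: T_s⁴ = (D₂·T₁⁴ + D₁·T₂⁴)/(D₁+D₂) = 2.186×10¹¹ K⁴.

T_s ≈ 684 K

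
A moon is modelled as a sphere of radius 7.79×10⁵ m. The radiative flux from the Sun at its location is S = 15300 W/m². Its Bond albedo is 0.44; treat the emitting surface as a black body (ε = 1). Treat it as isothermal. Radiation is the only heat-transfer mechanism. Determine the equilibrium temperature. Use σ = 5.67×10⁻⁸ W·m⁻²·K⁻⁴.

At equilibrium, absorbed power = emitted power.
Absorbing cross-section = πr² = 1.906×10¹² m²; emitting surface = 4πr² = 7.626×10¹² m² (ratio 4).
(1−a)S·A_cross = εσ·A_surf·T⁴  ⇒  T⁴ = (1−a)S/(4σ).
T⁴ = 0.560·15300/(4·5.67×10⁻⁸) = 3.778×10¹⁰ K⁴.
T = (3.778×10¹⁰)^(1/4).

T ≈ 441 K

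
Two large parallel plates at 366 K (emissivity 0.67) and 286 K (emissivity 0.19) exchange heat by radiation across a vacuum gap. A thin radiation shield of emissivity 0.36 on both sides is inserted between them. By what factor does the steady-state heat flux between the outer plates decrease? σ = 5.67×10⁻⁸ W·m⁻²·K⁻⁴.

factor ≈ 1.79

Without shield: q₀ = σΔ(T⁴)/(1/ε₁+1/ε₂−1) with denominator 5.756.
With shield the two gaps are in series; the resistances add: (1/ε₁+1/ε_s−1)+(1/ε_s+1/ε₂−1) = 3.270+7.041 = 10.31.
Heat-flux ratio q₀/q = 10.31/5.756.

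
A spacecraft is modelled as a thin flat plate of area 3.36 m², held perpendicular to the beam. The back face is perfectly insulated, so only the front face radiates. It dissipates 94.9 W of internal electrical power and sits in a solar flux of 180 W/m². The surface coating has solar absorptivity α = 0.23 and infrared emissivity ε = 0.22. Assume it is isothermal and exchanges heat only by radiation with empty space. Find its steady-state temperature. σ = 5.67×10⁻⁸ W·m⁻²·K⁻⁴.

T ≈ 273 K

At steady state, absorbed solar power + internal power = radiated power.
Absorbed: α·S·A_cross = 0.23·180·3.360 = 139.1 W (cross-section A).
Total input = 139.1 + 94.9 = 234.0 W.
Radiated: εσ·A_surf·T⁴ with A_surf = A = 3.360 m².
T⁴ = 234.0/(0.22·5.67×10⁻⁸·3.360) = 5.583×10⁹ K⁴.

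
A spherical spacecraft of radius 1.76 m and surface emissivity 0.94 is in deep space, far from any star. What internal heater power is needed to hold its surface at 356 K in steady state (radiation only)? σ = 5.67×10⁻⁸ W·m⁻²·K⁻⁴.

P = εσ·4πr²·T⁴.
4πr² = 38.93 m²; T⁴ = 1.606×10¹⁰ K⁴.
P = 0.94·5.67×10⁻⁸·38.93·1.606×10¹⁰.

P ≈ 33300 W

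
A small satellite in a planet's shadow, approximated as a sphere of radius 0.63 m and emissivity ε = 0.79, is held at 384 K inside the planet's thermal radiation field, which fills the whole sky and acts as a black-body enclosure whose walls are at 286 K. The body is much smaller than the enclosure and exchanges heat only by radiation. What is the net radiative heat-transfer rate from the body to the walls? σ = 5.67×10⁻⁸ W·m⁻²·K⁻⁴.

P_net ≈ 3360 W

For a small grey body in a large enclosure: P_net = εσA(T_body⁴ − T_wall⁴).
A = 4πr² = 4.988 m²; T_body⁴ − T_wall⁴ = 2.174×10¹⁰ − 6.691×10⁹ = 1.505×10¹⁰ K⁴.
|P_net| = 0.79·5.67×10⁻⁸·4.988·1.505×10¹⁰.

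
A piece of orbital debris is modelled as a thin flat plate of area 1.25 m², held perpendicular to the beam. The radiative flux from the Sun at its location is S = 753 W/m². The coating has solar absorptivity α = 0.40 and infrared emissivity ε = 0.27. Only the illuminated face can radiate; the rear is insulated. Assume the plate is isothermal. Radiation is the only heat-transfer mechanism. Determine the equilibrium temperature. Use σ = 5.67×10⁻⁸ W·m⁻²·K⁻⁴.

At equilibrium, absorbed power = emitted power.
Absorbing cross-section = A = 1.250 m²; emitting surface = A = 1.250 m² (ratio 1).
αS·A_cross = εσ·A_surf·T⁴  ⇒  T⁴ = αS/(ε·1σ).
T⁴ = 0.400·753/(0.27·1·5.67×10⁻⁸) = 1.967×10¹⁰ K⁴.
T = (1.967×10¹⁰)^(1/4).

T ≈ 375 K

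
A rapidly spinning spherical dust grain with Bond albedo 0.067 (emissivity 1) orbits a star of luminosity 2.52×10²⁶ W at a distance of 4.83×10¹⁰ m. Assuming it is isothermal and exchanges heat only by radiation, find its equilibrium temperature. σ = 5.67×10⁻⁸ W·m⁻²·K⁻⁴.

First find the stellar flux at distance d: S = L/(4πd²) = 2.52×10²⁶/(4π·(4.83×10¹⁰)²) = 8596 W/m².
For an isothermal sphere, absorbed (1−a)S·πr² = emitted σ·4πr²·T⁴, so T⁴ = (1−a)S/(4σ).
T⁴ = 0.933·8596/(4·5.67×10⁻⁸) = 3.536×10¹⁰ K⁴.

T ≈ 434 K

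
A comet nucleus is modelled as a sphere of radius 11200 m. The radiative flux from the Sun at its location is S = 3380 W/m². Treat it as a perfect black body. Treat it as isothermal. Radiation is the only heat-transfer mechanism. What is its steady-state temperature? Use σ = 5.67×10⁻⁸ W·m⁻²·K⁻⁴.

T ≈ 349 K

At equilibrium, absorbed power = emitted power.
Absorbing cross-section = πr² = 3.941×10⁸ m²; emitting surface = 4πr² = 1.576×10⁹ m² (ratio 4).
S·A_cross = εσ·A_surf·T⁴  ⇒  T⁴ = S/(4σ).
T⁴ = 1.00·3380/(4·5.67×10⁻⁸) = 1.490×10¹⁰ K⁴.
T = (1.490×10¹⁰)^(1/4).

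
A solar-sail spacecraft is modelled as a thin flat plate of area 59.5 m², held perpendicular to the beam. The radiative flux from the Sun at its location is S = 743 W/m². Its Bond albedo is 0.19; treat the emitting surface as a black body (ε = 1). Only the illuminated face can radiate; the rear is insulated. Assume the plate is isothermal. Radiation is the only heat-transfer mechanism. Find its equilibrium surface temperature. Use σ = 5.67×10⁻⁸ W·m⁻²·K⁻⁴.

T ≈ 321 K

At equilibrium, absorbed power = emitted power.
Absorbing cross-section = A = 59.50 m²; emitting surface = A = 59.50 m² (ratio 1).
(1−a)S·A_cross = εσ·A_surf·T⁴  ⇒  T⁴ = (1−a)S/(1σ).
T⁴ = 0.810·743/(1·5.67×10⁻⁸) = 1.061×10¹⁰ K⁴.
T = (1.061×10¹⁰)^(1/4).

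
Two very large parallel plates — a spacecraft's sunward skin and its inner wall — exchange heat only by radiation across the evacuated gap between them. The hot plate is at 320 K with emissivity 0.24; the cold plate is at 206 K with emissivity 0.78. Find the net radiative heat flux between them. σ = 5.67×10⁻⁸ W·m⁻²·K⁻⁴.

q ≈ 111 W/m²

For two infinite grey parallel plates, q = σ(T₁⁴ − T₂⁴)/(1/ε₁ + 1/ε₂ − 1).
T₁⁴ − T₂⁴ = 1.049×10¹⁰ − 1.801×10⁹ = 8.685×10⁹ K⁴.
1/ε₁ + 1/ε₂ − 1 = 4.167 + 1.282 − 1 = 4.449.
q = 5.67×10⁻⁸ × 8.685×10⁹ / 4.449.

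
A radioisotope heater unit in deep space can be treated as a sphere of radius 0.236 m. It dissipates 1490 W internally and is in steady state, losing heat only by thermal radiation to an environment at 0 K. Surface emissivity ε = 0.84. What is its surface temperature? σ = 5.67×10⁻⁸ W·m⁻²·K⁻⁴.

T ≈ 460 K

Steady state: internal power = radiated power, P = εσA T⁴.
Radiating area A = 4πr² = 0.6999 m².
T⁴ = P/(εσA) = 1490/(0.84·5.67×10⁻⁸·0.6999) = 4.470×10¹⁰ K⁴.
T = (4.470×10¹⁰)^(1/4).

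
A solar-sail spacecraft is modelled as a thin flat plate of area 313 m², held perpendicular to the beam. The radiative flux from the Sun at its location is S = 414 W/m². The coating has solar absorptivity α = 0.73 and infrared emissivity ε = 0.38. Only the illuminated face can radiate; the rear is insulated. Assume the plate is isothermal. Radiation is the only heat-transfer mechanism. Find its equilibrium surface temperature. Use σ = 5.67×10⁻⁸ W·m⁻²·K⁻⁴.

At equilibrium, absorbed power = emitted power.
Absorbing cross-section = A = 313.0 m²; emitting surface = A = 313.0 m² (ratio 1).
αS·A_cross = εσ·A_surf·T⁴  ⇒  T⁴ = αS/(ε·1σ).
T⁴ = 0.730·414/(0.38·1·5.67×10⁻⁸) = 1.403×10¹⁰ K⁴.
T = (1.403×10¹⁰)^(1/4).

T ≈ 344 K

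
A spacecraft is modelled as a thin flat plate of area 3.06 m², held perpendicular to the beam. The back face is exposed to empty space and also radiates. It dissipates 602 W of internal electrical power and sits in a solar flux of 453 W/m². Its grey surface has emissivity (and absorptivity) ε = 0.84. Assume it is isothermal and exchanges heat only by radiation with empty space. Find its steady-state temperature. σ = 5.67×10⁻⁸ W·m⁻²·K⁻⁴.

At steady state, absorbed solar power + internal power = radiated power.
Absorbed: α·S·A_cross = 0.84·453·3.060 = 1164 W (cross-section A).
Total input = 1164 + 602 = 1766 W.
Radiated: εσ·A_surf·T⁴ with A_surf = 2A = 6.120 m².
T⁴ = 1766/(0.84·5.67×10⁻⁸·6.120) = 6.060×10⁹ K⁴.

T ≈ 279 K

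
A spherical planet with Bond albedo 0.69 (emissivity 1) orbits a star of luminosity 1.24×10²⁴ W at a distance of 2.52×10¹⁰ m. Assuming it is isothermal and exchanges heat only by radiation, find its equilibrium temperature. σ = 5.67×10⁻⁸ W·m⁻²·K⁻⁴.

T ≈ 121 K

First find the stellar flux at distance d: S = L/(4πd²) = 1.24×10²⁴/(4π·(2.52×10¹⁰)²) = 155.4 W/m².
For an isothermal sphere, absorbed (1−a)S·πr² = emitted σ·4πr²·T⁴, so T⁴ = (1−a)S/(4σ).
T⁴ = 0.310·155.4/(4·5.67×10⁻⁸) = 2.124×10⁸ K⁴.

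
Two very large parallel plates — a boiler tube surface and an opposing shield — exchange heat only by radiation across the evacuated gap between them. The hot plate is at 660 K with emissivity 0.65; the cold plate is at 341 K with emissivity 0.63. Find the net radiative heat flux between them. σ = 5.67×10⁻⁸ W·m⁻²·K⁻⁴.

For two infinite grey parallel plates, q = σ(T₁⁴ − T₂⁴)/(1/ε₁ + 1/ε₂ − 1).
T₁⁴ − T₂⁴ = 1.897×10¹¹ − 1.352×10¹⁰ = 1.762×10¹¹ K⁴.
1/ε₁ + 1/ε₂ − 1 = 1.538 + 1.587 − 1 = 2.126.
q = 5.67×10⁻⁸ × 1.762×10¹¹ / 2.126.

q ≈ 4700 W/m²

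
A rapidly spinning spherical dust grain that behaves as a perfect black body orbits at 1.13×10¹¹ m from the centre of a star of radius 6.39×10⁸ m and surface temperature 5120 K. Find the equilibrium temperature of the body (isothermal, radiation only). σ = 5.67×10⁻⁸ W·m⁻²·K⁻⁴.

The star's surface emits σT_*⁴; at distance d the flux is S = σT_*⁴(R_*/d)².
S = 5.67×10⁻⁸·(5120)⁴·(6.39×10⁸/1.13×10¹¹)² = 1246 W/m².
For an isothermal sphere T⁴ = (1−a)S/(4σ) = 5.494×10⁹ K⁴.

T ≈ 272 K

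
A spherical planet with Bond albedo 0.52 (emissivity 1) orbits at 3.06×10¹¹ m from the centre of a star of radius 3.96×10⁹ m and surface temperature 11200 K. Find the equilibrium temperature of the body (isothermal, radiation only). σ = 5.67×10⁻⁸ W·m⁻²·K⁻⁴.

T ≈ 750 K

The star's surface emits σT_*⁴; at distance d the flux is S = σT_*⁴(R_*/d)².
S = 5.67×10⁻⁸·(11200)⁴·(3.96×10⁹/3.06×10¹¹)² = 1.494×10⁵ W/m².
For an isothermal sphere T⁴ = (1−a)S/(4σ) = 3.162×10¹¹ K⁴.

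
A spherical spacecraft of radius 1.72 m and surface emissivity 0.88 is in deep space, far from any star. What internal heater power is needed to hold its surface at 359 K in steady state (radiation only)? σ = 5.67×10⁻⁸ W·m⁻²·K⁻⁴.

P ≈ 30800 W

P = εσ·4πr²·T⁴.
4πr² = 37.18 m²; T⁴ = 1.661×10¹⁰ K⁴.
P = 0.88·5.67×10⁻⁸·37.18·1.661×10¹⁰.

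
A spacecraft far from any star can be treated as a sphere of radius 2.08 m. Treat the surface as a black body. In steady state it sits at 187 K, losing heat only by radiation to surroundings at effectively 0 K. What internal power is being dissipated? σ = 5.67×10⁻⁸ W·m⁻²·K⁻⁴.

Steady state: P = εσA T⁴.
A = 4πr² = 54.37 m²; T⁴ = (187)⁴ = 1.223×10⁹ K⁴.
P = 1.0 × 5.67×10⁻⁸ × 54.37 × 1.223×10⁹.

P ≈ 3770 W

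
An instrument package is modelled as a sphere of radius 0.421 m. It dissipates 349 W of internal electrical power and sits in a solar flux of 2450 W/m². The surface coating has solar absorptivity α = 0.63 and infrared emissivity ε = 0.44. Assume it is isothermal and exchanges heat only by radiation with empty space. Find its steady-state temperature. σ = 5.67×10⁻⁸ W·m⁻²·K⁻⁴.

At steady state, absorbed solar power + internal power = radiated power.
Absorbed: α·S·A_cross = 0.63·2450·0.5568 = 859.5 W (cross-section πr²).
Total input = 859.5 + 349 = 1208 W.
Radiated: εσ·A_surf·T⁴ with A_surf = 4πr² = 2.227 m².
T⁴ = 1208/(0.44·5.67×10⁻⁸·2.227) = 2.175×10¹⁰ K⁴.

T ≈ 384 K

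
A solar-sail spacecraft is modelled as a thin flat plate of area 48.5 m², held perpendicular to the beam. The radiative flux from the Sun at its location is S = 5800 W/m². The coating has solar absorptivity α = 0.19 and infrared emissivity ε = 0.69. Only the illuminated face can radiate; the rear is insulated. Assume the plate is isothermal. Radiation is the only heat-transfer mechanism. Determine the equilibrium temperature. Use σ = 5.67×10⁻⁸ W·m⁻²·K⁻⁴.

At equilibrium, absorbed power = emitted power.
Absorbing cross-section = A = 48.50 m²; emitting surface = A = 48.50 m² (ratio 1).
αS·A_cross = εσ·A_surf·T⁴  ⇒  T⁴ = αS/(ε·1σ).
T⁴ = 0.190·5800/(0.69·1·5.67×10⁻⁸) = 2.817×10¹⁰ K⁴.
T = (2.817×10¹⁰)^(1/4).

T ≈ 410 K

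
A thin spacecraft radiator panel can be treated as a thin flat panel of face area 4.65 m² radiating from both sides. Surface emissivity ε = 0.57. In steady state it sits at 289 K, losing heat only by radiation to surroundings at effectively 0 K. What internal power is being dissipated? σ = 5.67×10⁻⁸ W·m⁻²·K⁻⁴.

P ≈ 2100 W

Steady state: P = εσA T⁴.
A = 2·4.65 = 9.300 m²; T⁴ = (289)⁴ = 6.976×10⁹ K⁴.
P = 0.57 × 5.67×10⁻⁸ × 9.300 × 6.976×10⁹.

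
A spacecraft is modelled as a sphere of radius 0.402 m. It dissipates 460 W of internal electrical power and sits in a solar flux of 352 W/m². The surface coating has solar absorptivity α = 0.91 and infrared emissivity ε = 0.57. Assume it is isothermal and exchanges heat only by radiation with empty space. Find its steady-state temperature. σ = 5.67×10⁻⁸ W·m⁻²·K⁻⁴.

At steady state, absorbed solar power + internal power = radiated power.
Absorbed: α·S·A_cross = 0.91·352·0.5077 = 162.6 W (cross-section πr²).
Total input = 162.6 + 460 = 622.6 W.
Radiated: εσ·A_surf·T⁴ with A_surf = 4πr² = 2.031 m².
T⁴ = 622.6/(0.57·5.67×10⁻⁸·2.031) = 9.487×10⁹ K⁴.

T ≈ 312 K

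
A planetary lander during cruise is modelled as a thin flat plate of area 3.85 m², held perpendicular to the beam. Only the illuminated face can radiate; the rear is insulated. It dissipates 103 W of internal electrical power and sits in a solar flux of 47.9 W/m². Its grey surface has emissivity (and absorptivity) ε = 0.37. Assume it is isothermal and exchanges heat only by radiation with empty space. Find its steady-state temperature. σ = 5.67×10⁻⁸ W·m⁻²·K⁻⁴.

T ≈ 215 K

At steady state, absorbed solar power + internal power = radiated power.
Absorbed: α·S·A_cross = 0.37·47.9·3.850 = 68.23 W (cross-section A).
Total input = 68.23 + 103 = 171.2 W.
Radiated: εσ·A_surf·T⁴ with A_surf = A = 3.850 m².
T⁴ = 171.2/(0.37·5.67×10⁻⁸·3.850) = 2.120×10⁹ K⁴.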